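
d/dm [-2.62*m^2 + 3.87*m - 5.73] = 3.87 - 5.24*m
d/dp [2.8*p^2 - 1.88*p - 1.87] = 5.6*p - 1.88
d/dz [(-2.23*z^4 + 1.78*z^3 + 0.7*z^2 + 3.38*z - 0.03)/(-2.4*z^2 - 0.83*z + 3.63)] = (10.704*z^5 + 1.2807*z^4 - 35.3344*z^3 + 26.9152*z^2 + 4.938*z + 12.2445)/(5.76*z^4 + 3.984*z^3 - 16.7351*z^2 - 6.0258*z + 13.1769)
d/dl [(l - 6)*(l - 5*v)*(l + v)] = 3*l^2 - 8*l*v - 12*l - 5*v^2 + 24*v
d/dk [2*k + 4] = 2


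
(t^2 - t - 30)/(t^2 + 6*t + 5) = (t - 6)/(t + 1)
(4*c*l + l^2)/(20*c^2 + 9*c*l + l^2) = l/(5*c + l)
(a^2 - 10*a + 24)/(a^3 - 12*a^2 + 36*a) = (a - 4)/(a*(a - 6))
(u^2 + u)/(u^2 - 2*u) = (u + 1)/(u - 2)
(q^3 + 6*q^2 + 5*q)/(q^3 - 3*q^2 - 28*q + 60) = q*(q + 1)/(q^2 - 8*q + 12)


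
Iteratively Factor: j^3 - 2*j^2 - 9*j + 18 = (j - 2)*(j^2 - 9) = (j - 3)*(j - 2)*(j + 3)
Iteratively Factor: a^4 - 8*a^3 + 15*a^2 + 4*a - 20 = (a - 2)*(a^3 - 6*a^2 + 3*a + 10) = (a - 5)*(a - 2)*(a^2 - a - 2) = (a - 5)*(a - 2)*(a + 1)*(a - 2)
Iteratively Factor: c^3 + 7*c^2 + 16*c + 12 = (c + 2)*(c^2 + 5*c + 6) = (c + 2)*(c + 3)*(c + 2)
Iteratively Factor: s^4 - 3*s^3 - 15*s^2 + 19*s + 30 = (s - 5)*(s^3 + 2*s^2 - 5*s - 6) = (s - 5)*(s + 3)*(s^2 - s - 2) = (s - 5)*(s + 1)*(s + 3)*(s - 2)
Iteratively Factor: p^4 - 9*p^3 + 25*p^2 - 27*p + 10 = (p - 1)*(p^3 - 8*p^2 + 17*p - 10) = (p - 1)^2*(p^2 - 7*p + 10) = (p - 2)*(p - 1)^2*(p - 5)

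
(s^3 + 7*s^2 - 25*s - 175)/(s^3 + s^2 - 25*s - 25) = (s + 7)/(s + 1)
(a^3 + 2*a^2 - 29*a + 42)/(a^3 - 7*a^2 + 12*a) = (a^2 + 5*a - 14)/(a*(a - 4))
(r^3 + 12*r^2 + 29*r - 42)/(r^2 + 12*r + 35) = (r^2 + 5*r - 6)/(r + 5)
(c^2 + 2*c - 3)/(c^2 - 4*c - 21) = (c - 1)/(c - 7)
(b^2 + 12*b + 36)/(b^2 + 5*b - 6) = (b + 6)/(b - 1)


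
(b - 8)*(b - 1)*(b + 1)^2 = b^4 - 7*b^3 - 9*b^2 + 7*b + 8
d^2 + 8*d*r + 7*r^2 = (d + r)*(d + 7*r)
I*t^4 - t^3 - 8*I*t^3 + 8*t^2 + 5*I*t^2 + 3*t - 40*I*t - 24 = (t - 8)*(t - I)*(t + 3*I)*(I*t + 1)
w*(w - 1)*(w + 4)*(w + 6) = w^4 + 9*w^3 + 14*w^2 - 24*w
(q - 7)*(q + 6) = q^2 - q - 42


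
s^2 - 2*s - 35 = (s - 7)*(s + 5)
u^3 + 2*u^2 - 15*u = u*(u - 3)*(u + 5)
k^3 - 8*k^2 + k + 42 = (k - 7)*(k - 3)*(k + 2)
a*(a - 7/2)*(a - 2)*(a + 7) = a^4 + 3*a^3/2 - 63*a^2/2 + 49*a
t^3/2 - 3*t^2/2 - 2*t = t*(t/2 + 1/2)*(t - 4)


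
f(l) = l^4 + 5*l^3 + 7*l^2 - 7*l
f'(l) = 4*l^3 + 15*l^2 + 14*l - 7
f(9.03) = 10838.07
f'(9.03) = 4287.79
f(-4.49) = 126.39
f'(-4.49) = -129.53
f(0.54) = -0.87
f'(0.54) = 5.56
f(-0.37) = 3.31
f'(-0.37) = -10.33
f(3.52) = 433.69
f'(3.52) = 402.59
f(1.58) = 32.37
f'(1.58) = 68.34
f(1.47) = 25.39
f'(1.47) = 58.70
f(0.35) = -1.36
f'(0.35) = -0.09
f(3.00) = 258.00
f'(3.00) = 278.00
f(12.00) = 30300.00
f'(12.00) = 9233.00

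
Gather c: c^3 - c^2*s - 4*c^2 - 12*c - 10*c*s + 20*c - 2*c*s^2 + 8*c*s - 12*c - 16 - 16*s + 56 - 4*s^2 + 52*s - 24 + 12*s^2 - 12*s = c^3 + c^2*(-s - 4) + c*(-2*s^2 - 2*s - 4) + 8*s^2 + 24*s + 16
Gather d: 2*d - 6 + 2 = 2*d - 4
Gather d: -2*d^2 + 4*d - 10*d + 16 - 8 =-2*d^2 - 6*d + 8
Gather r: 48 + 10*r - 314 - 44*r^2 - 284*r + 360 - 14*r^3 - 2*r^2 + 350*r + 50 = -14*r^3 - 46*r^2 + 76*r + 144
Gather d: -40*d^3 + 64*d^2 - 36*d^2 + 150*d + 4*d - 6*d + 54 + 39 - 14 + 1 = -40*d^3 + 28*d^2 + 148*d + 80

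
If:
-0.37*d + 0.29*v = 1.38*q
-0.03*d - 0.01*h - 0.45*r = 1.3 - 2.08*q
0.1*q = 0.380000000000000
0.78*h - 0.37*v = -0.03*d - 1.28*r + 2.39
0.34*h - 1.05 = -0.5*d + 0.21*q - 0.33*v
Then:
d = 0.23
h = -12.75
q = 3.80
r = 14.94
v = 18.38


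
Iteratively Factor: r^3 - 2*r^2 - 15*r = (r)*(r^2 - 2*r - 15) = r*(r - 5)*(r + 3)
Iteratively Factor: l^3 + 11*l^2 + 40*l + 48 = (l + 4)*(l^2 + 7*l + 12) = (l + 3)*(l + 4)*(l + 4)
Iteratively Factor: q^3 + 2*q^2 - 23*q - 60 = (q - 5)*(q^2 + 7*q + 12) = (q - 5)*(q + 4)*(q + 3)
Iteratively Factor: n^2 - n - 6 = (n - 3)*(n + 2)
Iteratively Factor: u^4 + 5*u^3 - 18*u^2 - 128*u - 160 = (u + 4)*(u^3 + u^2 - 22*u - 40) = (u + 2)*(u + 4)*(u^2 - u - 20) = (u - 5)*(u + 2)*(u + 4)*(u + 4)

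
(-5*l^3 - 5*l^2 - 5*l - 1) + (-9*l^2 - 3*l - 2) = -5*l^3 - 14*l^2 - 8*l - 3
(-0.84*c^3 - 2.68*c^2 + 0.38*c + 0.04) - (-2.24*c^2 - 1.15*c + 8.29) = -0.84*c^3 - 0.44*c^2 + 1.53*c - 8.25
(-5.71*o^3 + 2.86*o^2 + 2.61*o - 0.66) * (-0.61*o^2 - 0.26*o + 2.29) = 3.4831*o^5 - 0.26*o^4 - 15.4116*o^3 + 6.2734*o^2 + 6.1485*o - 1.5114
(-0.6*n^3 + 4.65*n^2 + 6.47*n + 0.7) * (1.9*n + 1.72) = -1.14*n^4 + 7.803*n^3 + 20.291*n^2 + 12.4584*n + 1.204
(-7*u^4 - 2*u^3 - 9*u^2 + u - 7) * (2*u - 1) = -14*u^5 + 3*u^4 - 16*u^3 + 11*u^2 - 15*u + 7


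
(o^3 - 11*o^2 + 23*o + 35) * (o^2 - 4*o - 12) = o^5 - 15*o^4 + 55*o^3 + 75*o^2 - 416*o - 420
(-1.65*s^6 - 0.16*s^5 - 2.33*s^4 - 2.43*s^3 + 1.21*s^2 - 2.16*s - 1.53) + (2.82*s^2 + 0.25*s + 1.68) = -1.65*s^6 - 0.16*s^5 - 2.33*s^4 - 2.43*s^3 + 4.03*s^2 - 1.91*s + 0.15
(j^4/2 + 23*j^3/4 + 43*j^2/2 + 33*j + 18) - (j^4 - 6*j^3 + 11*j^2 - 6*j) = -j^4/2 + 47*j^3/4 + 21*j^2/2 + 39*j + 18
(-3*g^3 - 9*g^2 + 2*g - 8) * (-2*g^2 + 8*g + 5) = 6*g^5 - 6*g^4 - 91*g^3 - 13*g^2 - 54*g - 40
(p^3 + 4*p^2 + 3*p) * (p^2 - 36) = p^5 + 4*p^4 - 33*p^3 - 144*p^2 - 108*p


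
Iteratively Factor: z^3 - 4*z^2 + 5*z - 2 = (z - 2)*(z^2 - 2*z + 1) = (z - 2)*(z - 1)*(z - 1)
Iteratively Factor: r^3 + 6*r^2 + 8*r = (r)*(r^2 + 6*r + 8) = r*(r + 2)*(r + 4)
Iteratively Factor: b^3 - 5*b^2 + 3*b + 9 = (b - 3)*(b^2 - 2*b - 3) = (b - 3)^2*(b + 1)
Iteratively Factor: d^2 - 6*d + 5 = (d - 5)*(d - 1)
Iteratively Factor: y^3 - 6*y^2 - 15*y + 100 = (y + 4)*(y^2 - 10*y + 25) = (y - 5)*(y + 4)*(y - 5)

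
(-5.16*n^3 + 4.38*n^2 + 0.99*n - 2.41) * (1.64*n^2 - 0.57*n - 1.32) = -8.4624*n^5 + 10.1244*n^4 + 5.9382*n^3 - 10.2983*n^2 + 0.0669*n + 3.1812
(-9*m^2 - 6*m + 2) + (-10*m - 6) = -9*m^2 - 16*m - 4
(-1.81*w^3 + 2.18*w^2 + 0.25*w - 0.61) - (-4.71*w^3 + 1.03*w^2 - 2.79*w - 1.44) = 2.9*w^3 + 1.15*w^2 + 3.04*w + 0.83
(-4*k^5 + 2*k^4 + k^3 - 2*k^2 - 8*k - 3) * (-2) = 8*k^5 - 4*k^4 - 2*k^3 + 4*k^2 + 16*k + 6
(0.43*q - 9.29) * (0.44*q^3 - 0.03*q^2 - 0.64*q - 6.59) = 0.1892*q^4 - 4.1005*q^3 + 0.00349999999999995*q^2 + 3.1119*q + 61.2211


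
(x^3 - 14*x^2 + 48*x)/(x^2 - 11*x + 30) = x*(x - 8)/(x - 5)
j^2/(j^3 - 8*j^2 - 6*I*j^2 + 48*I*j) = j/(j^2 - 8*j - 6*I*j + 48*I)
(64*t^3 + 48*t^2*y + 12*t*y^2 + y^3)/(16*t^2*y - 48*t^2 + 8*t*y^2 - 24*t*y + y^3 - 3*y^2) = (4*t + y)/(y - 3)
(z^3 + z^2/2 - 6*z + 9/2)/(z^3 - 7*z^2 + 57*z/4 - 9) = 2*(z^2 + 2*z - 3)/(2*z^2 - 11*z + 12)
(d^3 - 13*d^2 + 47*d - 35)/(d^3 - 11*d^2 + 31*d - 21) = (d - 5)/(d - 3)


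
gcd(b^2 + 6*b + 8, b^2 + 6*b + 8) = b^2 + 6*b + 8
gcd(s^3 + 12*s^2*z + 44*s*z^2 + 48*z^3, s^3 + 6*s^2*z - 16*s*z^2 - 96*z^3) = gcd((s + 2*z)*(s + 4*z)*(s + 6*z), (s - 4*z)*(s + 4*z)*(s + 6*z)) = s^2 + 10*s*z + 24*z^2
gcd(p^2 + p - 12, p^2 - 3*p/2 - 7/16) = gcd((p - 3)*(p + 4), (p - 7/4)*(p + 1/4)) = 1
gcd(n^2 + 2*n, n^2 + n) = n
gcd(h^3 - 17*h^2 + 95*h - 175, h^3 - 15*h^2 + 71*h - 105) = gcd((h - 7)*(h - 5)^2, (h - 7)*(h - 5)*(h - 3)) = h^2 - 12*h + 35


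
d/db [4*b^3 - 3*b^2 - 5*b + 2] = 12*b^2 - 6*b - 5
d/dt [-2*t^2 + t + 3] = 1 - 4*t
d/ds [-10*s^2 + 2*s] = 2 - 20*s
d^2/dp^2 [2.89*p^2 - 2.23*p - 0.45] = 5.78000000000000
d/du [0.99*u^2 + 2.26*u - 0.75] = 1.98*u + 2.26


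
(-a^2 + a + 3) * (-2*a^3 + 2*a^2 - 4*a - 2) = 2*a^5 - 4*a^4 + 4*a^2 - 14*a - 6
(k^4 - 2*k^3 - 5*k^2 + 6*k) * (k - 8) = k^5 - 10*k^4 + 11*k^3 + 46*k^2 - 48*k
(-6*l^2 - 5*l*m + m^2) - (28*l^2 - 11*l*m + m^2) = -34*l^2 + 6*l*m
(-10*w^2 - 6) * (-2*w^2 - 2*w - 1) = 20*w^4 + 20*w^3 + 22*w^2 + 12*w + 6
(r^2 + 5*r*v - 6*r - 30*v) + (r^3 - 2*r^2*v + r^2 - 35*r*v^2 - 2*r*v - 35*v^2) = r^3 - 2*r^2*v + 2*r^2 - 35*r*v^2 + 3*r*v - 6*r - 35*v^2 - 30*v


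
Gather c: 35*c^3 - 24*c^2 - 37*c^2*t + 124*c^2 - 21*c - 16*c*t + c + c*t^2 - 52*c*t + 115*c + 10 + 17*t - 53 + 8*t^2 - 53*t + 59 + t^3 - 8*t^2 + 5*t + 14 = 35*c^3 + c^2*(100 - 37*t) + c*(t^2 - 68*t + 95) + t^3 - 31*t + 30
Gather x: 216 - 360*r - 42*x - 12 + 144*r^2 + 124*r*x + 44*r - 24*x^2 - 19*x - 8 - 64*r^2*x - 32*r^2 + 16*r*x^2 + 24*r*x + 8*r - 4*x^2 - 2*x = 112*r^2 - 308*r + x^2*(16*r - 28) + x*(-64*r^2 + 148*r - 63) + 196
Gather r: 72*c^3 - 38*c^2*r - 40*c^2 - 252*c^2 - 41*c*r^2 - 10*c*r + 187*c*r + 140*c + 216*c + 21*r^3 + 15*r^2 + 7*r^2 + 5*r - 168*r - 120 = 72*c^3 - 292*c^2 + 356*c + 21*r^3 + r^2*(22 - 41*c) + r*(-38*c^2 + 177*c - 163) - 120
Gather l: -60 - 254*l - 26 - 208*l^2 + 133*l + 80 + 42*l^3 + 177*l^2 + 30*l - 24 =42*l^3 - 31*l^2 - 91*l - 30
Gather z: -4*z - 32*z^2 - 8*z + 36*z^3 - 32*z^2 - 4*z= 36*z^3 - 64*z^2 - 16*z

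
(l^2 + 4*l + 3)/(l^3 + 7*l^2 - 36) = (l + 1)/(l^2 + 4*l - 12)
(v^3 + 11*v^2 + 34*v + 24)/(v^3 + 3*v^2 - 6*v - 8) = (v + 6)/(v - 2)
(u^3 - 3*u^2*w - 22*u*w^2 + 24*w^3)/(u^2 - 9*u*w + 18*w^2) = (u^2 + 3*u*w - 4*w^2)/(u - 3*w)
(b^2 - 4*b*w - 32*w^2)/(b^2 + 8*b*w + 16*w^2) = (b - 8*w)/(b + 4*w)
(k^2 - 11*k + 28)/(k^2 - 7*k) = (k - 4)/k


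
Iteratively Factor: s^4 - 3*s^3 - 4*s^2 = (s)*(s^3 - 3*s^2 - 4*s) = s*(s - 4)*(s^2 + s) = s^2*(s - 4)*(s + 1)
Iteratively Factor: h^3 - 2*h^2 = (h)*(h^2 - 2*h) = h^2*(h - 2)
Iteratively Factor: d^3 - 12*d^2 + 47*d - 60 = (d - 4)*(d^2 - 8*d + 15) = (d - 5)*(d - 4)*(d - 3)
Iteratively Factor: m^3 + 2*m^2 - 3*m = (m - 1)*(m^2 + 3*m) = m*(m - 1)*(m + 3)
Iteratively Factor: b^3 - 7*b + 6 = (b + 3)*(b^2 - 3*b + 2) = (b - 2)*(b + 3)*(b - 1)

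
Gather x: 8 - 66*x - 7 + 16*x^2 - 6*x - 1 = 16*x^2 - 72*x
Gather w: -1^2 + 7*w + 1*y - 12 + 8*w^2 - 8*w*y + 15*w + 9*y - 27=8*w^2 + w*(22 - 8*y) + 10*y - 40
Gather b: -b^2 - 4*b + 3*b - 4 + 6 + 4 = -b^2 - b + 6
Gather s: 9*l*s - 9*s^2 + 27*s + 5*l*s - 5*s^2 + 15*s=-14*s^2 + s*(14*l + 42)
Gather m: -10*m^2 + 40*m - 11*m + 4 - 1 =-10*m^2 + 29*m + 3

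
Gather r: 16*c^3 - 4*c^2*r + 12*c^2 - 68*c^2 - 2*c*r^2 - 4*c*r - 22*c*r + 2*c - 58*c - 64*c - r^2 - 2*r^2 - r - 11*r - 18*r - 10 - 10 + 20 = 16*c^3 - 56*c^2 - 120*c + r^2*(-2*c - 3) + r*(-4*c^2 - 26*c - 30)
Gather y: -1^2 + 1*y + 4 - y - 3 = 0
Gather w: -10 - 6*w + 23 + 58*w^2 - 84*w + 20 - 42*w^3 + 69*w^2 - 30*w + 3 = -42*w^3 + 127*w^2 - 120*w + 36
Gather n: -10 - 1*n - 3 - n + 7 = -2*n - 6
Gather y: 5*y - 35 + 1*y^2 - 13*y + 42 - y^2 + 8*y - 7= 0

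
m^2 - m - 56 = (m - 8)*(m + 7)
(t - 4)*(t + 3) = t^2 - t - 12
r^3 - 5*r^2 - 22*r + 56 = (r - 7)*(r - 2)*(r + 4)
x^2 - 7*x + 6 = (x - 6)*(x - 1)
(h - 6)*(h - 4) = h^2 - 10*h + 24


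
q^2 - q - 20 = (q - 5)*(q + 4)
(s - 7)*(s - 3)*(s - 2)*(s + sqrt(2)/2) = s^4 - 12*s^3 + sqrt(2)*s^3/2 - 6*sqrt(2)*s^2 + 41*s^2 - 42*s + 41*sqrt(2)*s/2 - 21*sqrt(2)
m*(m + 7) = m^2 + 7*m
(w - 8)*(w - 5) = w^2 - 13*w + 40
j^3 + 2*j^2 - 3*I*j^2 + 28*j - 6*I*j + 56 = (j + 2)*(j - 7*I)*(j + 4*I)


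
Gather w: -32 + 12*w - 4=12*w - 36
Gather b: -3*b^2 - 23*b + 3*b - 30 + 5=-3*b^2 - 20*b - 25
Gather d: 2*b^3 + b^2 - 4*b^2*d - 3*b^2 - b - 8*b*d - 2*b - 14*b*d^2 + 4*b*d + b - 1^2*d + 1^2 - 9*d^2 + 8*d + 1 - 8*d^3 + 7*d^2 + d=2*b^3 - 2*b^2 - 2*b - 8*d^3 + d^2*(-14*b - 2) + d*(-4*b^2 - 4*b + 8) + 2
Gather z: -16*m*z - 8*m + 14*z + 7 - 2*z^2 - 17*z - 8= -8*m - 2*z^2 + z*(-16*m - 3) - 1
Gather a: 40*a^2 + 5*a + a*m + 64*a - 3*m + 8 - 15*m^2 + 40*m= 40*a^2 + a*(m + 69) - 15*m^2 + 37*m + 8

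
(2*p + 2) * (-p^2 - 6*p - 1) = -2*p^3 - 14*p^2 - 14*p - 2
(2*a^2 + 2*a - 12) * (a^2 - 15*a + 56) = 2*a^4 - 28*a^3 + 70*a^2 + 292*a - 672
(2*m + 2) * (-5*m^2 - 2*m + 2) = -10*m^3 - 14*m^2 + 4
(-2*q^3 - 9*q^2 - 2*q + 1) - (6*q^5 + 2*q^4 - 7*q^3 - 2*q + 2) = -6*q^5 - 2*q^4 + 5*q^3 - 9*q^2 - 1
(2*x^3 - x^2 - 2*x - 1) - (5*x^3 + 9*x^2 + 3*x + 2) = -3*x^3 - 10*x^2 - 5*x - 3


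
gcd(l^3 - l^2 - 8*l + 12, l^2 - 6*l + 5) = 1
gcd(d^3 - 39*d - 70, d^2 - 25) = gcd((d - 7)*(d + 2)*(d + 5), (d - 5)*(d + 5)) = d + 5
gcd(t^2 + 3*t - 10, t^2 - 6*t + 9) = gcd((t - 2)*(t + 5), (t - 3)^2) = 1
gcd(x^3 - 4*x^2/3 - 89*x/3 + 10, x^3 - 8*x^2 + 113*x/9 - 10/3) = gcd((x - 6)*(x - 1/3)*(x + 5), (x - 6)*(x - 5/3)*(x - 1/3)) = x^2 - 19*x/3 + 2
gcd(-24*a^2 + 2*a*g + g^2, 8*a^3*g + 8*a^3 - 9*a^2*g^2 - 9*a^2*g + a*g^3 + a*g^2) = 1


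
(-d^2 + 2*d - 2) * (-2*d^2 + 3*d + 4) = 2*d^4 - 7*d^3 + 6*d^2 + 2*d - 8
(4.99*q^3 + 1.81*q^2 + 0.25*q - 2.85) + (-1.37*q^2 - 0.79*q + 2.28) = 4.99*q^3 + 0.44*q^2 - 0.54*q - 0.57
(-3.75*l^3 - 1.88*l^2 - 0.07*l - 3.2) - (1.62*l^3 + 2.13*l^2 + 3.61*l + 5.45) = -5.37*l^3 - 4.01*l^2 - 3.68*l - 8.65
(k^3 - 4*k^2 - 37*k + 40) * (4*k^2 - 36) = 4*k^5 - 16*k^4 - 184*k^3 + 304*k^2 + 1332*k - 1440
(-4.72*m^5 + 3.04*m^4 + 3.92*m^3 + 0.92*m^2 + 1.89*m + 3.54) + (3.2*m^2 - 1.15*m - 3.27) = -4.72*m^5 + 3.04*m^4 + 3.92*m^3 + 4.12*m^2 + 0.74*m + 0.27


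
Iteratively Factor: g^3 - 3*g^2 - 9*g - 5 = (g - 5)*(g^2 + 2*g + 1) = (g - 5)*(g + 1)*(g + 1)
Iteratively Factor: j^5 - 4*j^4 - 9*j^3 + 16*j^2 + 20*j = (j + 1)*(j^4 - 5*j^3 - 4*j^2 + 20*j) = (j - 2)*(j + 1)*(j^3 - 3*j^2 - 10*j) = (j - 2)*(j + 1)*(j + 2)*(j^2 - 5*j) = (j - 5)*(j - 2)*(j + 1)*(j + 2)*(j)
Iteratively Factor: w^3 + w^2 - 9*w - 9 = (w + 1)*(w^2 - 9) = (w + 1)*(w + 3)*(w - 3)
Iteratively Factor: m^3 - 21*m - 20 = (m + 4)*(m^2 - 4*m - 5) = (m + 1)*(m + 4)*(m - 5)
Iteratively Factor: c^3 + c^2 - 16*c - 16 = (c + 1)*(c^2 - 16) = (c - 4)*(c + 1)*(c + 4)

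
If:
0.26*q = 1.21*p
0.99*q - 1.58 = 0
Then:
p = 0.34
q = 1.60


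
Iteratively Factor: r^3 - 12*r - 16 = (r + 2)*(r^2 - 2*r - 8) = (r - 4)*(r + 2)*(r + 2)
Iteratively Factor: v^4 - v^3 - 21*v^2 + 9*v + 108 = (v + 3)*(v^3 - 4*v^2 - 9*v + 36) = (v + 3)^2*(v^2 - 7*v + 12) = (v - 4)*(v + 3)^2*(v - 3)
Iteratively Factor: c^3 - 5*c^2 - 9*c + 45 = (c + 3)*(c^2 - 8*c + 15) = (c - 5)*(c + 3)*(c - 3)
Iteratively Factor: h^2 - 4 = (h - 2)*(h + 2)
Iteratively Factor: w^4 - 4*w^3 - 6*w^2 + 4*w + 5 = (w - 1)*(w^3 - 3*w^2 - 9*w - 5) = (w - 1)*(w + 1)*(w^2 - 4*w - 5) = (w - 5)*(w - 1)*(w + 1)*(w + 1)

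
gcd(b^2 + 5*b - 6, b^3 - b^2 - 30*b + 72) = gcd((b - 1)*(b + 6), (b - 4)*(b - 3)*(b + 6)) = b + 6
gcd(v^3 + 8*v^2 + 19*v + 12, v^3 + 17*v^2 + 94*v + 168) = v + 4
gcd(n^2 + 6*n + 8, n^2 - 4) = n + 2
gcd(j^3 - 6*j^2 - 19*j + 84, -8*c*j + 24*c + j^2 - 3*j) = j - 3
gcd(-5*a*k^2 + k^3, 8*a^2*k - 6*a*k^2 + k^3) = k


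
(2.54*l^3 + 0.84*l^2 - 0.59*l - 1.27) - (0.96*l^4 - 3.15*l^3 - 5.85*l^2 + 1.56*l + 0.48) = -0.96*l^4 + 5.69*l^3 + 6.69*l^2 - 2.15*l - 1.75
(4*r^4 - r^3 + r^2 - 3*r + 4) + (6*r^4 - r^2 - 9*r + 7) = 10*r^4 - r^3 - 12*r + 11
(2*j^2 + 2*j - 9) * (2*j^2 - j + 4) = 4*j^4 + 2*j^3 - 12*j^2 + 17*j - 36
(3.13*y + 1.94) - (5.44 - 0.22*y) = 3.35*y - 3.5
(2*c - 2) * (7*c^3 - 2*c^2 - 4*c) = 14*c^4 - 18*c^3 - 4*c^2 + 8*c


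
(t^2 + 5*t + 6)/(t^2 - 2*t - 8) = (t + 3)/(t - 4)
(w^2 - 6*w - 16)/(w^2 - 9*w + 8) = (w + 2)/(w - 1)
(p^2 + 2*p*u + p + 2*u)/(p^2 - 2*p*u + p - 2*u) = (p + 2*u)/(p - 2*u)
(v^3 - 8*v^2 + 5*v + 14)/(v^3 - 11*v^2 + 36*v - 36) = (v^2 - 6*v - 7)/(v^2 - 9*v + 18)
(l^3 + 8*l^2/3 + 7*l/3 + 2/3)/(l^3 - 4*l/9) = 3*(l^2 + 2*l + 1)/(l*(3*l - 2))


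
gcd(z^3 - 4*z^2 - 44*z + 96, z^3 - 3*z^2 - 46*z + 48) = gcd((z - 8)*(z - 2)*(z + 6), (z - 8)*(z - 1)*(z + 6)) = z^2 - 2*z - 48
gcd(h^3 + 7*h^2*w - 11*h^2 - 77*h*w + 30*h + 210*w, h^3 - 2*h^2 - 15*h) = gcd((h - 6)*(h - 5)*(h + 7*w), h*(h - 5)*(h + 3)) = h - 5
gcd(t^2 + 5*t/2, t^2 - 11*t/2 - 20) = t + 5/2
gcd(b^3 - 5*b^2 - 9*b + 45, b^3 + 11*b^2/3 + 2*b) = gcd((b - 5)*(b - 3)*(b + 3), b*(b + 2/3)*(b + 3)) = b + 3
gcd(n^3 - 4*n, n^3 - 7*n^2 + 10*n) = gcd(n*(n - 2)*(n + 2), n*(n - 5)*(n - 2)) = n^2 - 2*n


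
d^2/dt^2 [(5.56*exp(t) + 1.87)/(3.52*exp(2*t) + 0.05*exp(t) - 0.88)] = (68.890624*exp(4*t) + 91.701632*exp(3*t) + 104.323296*exp(2*t) + 23.419363*exp(t) + 4.387944)*exp(t)/(43.614208*exp(6*t) + 1.85856*exp(5*t) - 32.684256*exp(4*t) - 0.929155*exp(3*t) + 8.171064*exp(2*t) + 0.11616*exp(t) - 0.681472)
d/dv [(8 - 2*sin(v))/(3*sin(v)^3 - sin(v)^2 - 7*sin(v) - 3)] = 2*(6*sin(v)^3 - 37*sin(v)^2 + 8*sin(v) + 31)*cos(v)/(-3*sin(v)^3 + sin(v)^2 + 7*sin(v) + 3)^2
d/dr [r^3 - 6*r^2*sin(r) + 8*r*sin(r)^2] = -6*r^2*cos(r) + 3*r^2 - 12*r*sin(r) + 8*r*sin(2*r) + 8*sin(r)^2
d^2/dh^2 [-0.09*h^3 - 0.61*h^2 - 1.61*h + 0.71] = -0.54*h - 1.22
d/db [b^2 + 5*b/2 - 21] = 2*b + 5/2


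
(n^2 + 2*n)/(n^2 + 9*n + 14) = n/(n + 7)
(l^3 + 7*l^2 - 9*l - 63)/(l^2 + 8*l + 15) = (l^2 + 4*l - 21)/(l + 5)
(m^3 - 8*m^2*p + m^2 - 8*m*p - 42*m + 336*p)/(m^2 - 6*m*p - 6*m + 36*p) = (-m^2 + 8*m*p - 7*m + 56*p)/(-m + 6*p)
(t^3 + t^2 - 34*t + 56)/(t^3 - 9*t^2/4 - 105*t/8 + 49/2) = 8*(t^2 + 5*t - 14)/(8*t^2 + 14*t - 49)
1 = 1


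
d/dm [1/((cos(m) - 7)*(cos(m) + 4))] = (2*cos(m) - 3)*sin(m)/((cos(m) - 7)^2*(cos(m) + 4)^2)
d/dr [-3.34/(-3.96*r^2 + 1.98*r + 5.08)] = (6.6132 - 26.4528*r)/(-3.96*r^2 + 1.98*r + 5.08)^2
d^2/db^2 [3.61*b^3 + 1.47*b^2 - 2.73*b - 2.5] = 21.66*b + 2.94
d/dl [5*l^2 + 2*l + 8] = 10*l + 2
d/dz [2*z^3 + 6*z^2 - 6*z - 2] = 6*z^2 + 12*z - 6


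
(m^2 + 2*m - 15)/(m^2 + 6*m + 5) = (m - 3)/(m + 1)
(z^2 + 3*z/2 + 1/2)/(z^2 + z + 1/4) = 2*(z + 1)/(2*z + 1)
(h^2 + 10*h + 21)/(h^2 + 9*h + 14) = (h + 3)/(h + 2)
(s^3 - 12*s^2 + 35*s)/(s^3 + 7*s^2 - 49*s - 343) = s*(s - 5)/(s^2 + 14*s + 49)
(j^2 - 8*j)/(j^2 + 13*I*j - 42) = j*(j - 8)/(j^2 + 13*I*j - 42)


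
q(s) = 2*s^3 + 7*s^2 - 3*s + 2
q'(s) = 6*s^2 + 14*s - 3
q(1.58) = 22.62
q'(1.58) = 34.10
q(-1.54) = 15.92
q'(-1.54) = -10.33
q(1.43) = 17.87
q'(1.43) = 29.29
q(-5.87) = -143.72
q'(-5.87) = 121.56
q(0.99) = 7.83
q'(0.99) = 16.74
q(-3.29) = 16.42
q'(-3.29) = 15.88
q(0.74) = 4.42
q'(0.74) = 10.65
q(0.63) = 3.39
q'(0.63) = 8.20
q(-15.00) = -5128.00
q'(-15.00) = 1137.00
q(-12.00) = -2410.00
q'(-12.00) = 693.00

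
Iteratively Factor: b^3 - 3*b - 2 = (b + 1)*(b^2 - b - 2) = (b + 1)^2*(b - 2)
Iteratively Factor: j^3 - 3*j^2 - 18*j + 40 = (j - 2)*(j^2 - j - 20) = (j - 5)*(j - 2)*(j + 4)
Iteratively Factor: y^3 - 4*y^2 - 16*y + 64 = (y - 4)*(y^2 - 16) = (y - 4)*(y + 4)*(y - 4)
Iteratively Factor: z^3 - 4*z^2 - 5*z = (z + 1)*(z^2 - 5*z) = z*(z + 1)*(z - 5)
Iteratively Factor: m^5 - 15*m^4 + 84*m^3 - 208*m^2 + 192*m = (m - 4)*(m^4 - 11*m^3 + 40*m^2 - 48*m) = (m - 4)*(m - 3)*(m^3 - 8*m^2 + 16*m) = m*(m - 4)*(m - 3)*(m^2 - 8*m + 16) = m*(m - 4)^2*(m - 3)*(m - 4)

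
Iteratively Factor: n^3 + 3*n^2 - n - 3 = (n + 1)*(n^2 + 2*n - 3) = (n + 1)*(n + 3)*(n - 1)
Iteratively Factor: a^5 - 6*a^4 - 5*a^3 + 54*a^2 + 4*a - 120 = (a - 3)*(a^4 - 3*a^3 - 14*a^2 + 12*a + 40) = (a - 3)*(a + 2)*(a^3 - 5*a^2 - 4*a + 20) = (a - 3)*(a - 2)*(a + 2)*(a^2 - 3*a - 10) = (a - 5)*(a - 3)*(a - 2)*(a + 2)*(a + 2)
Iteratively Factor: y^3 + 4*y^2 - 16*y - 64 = (y - 4)*(y^2 + 8*y + 16) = (y - 4)*(y + 4)*(y + 4)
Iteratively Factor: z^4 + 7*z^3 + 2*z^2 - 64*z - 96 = (z - 3)*(z^3 + 10*z^2 + 32*z + 32) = (z - 3)*(z + 4)*(z^2 + 6*z + 8) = (z - 3)*(z + 2)*(z + 4)*(z + 4)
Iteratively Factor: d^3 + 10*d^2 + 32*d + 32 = (d + 2)*(d^2 + 8*d + 16) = (d + 2)*(d + 4)*(d + 4)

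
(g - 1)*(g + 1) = g^2 - 1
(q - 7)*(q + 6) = q^2 - q - 42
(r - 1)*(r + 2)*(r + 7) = r^3 + 8*r^2 + 5*r - 14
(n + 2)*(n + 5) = n^2 + 7*n + 10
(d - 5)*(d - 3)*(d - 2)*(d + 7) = d^4 - 3*d^3 - 39*d^2 + 187*d - 210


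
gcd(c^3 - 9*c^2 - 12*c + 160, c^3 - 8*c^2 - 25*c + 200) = c^2 - 13*c + 40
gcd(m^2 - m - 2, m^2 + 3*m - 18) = 1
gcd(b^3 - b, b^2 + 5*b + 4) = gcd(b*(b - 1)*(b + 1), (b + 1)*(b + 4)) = b + 1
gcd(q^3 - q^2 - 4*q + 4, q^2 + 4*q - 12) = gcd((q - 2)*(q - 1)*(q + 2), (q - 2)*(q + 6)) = q - 2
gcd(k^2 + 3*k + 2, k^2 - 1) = k + 1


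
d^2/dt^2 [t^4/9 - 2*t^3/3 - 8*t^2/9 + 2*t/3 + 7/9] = 4*t^2/3 - 4*t - 16/9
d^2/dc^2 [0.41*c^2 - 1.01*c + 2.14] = 0.820000000000000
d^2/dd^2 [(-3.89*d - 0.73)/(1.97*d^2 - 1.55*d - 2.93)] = ((3.89*d + 0.73)*(3.94*d - 1.55)*(7.88*d - 3.1) + (45.9798*d - 9.1828)*(-1.97*d^2 + 1.55*d + 2.93))/(-1.97*d^2 + 1.55*d + 2.93)^3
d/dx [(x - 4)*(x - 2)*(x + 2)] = 3*x^2 - 8*x - 4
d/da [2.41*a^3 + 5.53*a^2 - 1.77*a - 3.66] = 7.23*a^2 + 11.06*a - 1.77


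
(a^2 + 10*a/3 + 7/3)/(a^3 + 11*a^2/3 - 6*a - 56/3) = (3*a^2 + 10*a + 7)/(3*a^3 + 11*a^2 - 18*a - 56)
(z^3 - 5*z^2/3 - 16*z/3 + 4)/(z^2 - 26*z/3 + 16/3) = (z^2 - z - 6)/(z - 8)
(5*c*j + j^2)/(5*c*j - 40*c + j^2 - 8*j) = j/(j - 8)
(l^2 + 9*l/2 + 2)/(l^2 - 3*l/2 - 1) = (l + 4)/(l - 2)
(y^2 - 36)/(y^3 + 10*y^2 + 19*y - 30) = (y - 6)/(y^2 + 4*y - 5)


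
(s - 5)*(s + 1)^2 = s^3 - 3*s^2 - 9*s - 5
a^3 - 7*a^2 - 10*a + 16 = (a - 8)*(a - 1)*(a + 2)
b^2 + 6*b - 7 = (b - 1)*(b + 7)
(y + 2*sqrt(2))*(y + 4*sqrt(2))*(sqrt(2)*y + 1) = sqrt(2)*y^3 + 13*y^2 + 22*sqrt(2)*y + 16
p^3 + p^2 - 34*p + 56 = (p - 4)*(p - 2)*(p + 7)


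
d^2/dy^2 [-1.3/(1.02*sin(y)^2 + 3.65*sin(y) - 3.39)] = (5.41008*sin(y)^4 + 14.5197*sin(y)^3 + 27.18469*sin(y)^2 - 12.95385*sin(y) - 43.62878)/(1.02*sin(y)^2 + 3.65*sin(y) - 3.39)^3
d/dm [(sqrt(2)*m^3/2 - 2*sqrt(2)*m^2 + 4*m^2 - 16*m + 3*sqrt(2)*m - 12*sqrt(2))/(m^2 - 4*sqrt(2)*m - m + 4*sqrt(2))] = (sqrt(2)*m^4/2 - 8*m^3 - sqrt(2)*m^3 - 17*sqrt(2)*m^2 + 40*m^2 - 32*m + 56*sqrt(2)*m - 76*sqrt(2) - 72)/(m^4 - 8*sqrt(2)*m^3 - 2*m^3 + 16*sqrt(2)*m^2 + 33*m^2 - 64*m - 8*sqrt(2)*m + 32)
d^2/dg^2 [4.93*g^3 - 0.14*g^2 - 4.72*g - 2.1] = 29.58*g - 0.28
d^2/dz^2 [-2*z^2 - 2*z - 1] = -4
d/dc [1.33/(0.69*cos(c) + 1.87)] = 0.9177*sin(c)/(0.69*cos(c) + 1.87)^2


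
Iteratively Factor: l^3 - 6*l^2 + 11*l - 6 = (l - 3)*(l^2 - 3*l + 2) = (l - 3)*(l - 2)*(l - 1)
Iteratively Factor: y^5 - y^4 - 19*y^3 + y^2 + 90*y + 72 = (y + 1)*(y^4 - 2*y^3 - 17*y^2 + 18*y + 72) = (y - 3)*(y + 1)*(y^3 + y^2 - 14*y - 24) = (y - 3)*(y + 1)*(y + 2)*(y^2 - y - 12) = (y - 4)*(y - 3)*(y + 1)*(y + 2)*(y + 3)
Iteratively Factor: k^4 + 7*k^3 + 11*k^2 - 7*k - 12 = (k + 1)*(k^3 + 6*k^2 + 5*k - 12) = (k + 1)*(k + 3)*(k^2 + 3*k - 4) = (k + 1)*(k + 3)*(k + 4)*(k - 1)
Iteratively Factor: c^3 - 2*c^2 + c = (c - 1)*(c^2 - c) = (c - 1)^2*(c)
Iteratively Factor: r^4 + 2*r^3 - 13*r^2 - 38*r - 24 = (r - 4)*(r^3 + 6*r^2 + 11*r + 6) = (r - 4)*(r + 1)*(r^2 + 5*r + 6) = (r - 4)*(r + 1)*(r + 3)*(r + 2)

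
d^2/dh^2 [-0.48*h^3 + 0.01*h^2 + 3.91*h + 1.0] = 0.02 - 2.88*h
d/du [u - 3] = 1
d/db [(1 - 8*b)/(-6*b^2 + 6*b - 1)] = 2*(-24*b^2 + 6*b + 1)/(36*b^4 - 72*b^3 + 48*b^2 - 12*b + 1)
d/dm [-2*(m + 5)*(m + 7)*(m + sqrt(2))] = -6*m^2 - 48*m - 4*sqrt(2)*m - 70 - 24*sqrt(2)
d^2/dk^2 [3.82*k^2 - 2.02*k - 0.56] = 7.64000000000000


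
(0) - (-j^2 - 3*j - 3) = j^2 + 3*j + 3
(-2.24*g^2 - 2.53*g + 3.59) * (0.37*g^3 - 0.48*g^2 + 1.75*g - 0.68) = -0.8288*g^5 + 0.1391*g^4 - 1.3773*g^3 - 4.6275*g^2 + 8.0029*g - 2.4412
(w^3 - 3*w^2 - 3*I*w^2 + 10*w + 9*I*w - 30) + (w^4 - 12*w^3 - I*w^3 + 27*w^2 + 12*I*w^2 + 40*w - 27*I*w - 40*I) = w^4 - 11*w^3 - I*w^3 + 24*w^2 + 9*I*w^2 + 50*w - 18*I*w - 30 - 40*I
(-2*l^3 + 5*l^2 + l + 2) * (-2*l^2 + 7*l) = 4*l^5 - 24*l^4 + 33*l^3 + 3*l^2 + 14*l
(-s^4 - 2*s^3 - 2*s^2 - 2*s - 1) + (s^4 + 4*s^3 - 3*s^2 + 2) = 2*s^3 - 5*s^2 - 2*s + 1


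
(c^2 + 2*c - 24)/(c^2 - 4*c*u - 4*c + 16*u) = (-c - 6)/(-c + 4*u)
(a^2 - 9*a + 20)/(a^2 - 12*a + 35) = (a - 4)/(a - 7)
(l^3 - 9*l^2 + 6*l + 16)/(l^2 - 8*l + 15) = (l^3 - 9*l^2 + 6*l + 16)/(l^2 - 8*l + 15)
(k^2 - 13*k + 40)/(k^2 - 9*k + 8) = (k - 5)/(k - 1)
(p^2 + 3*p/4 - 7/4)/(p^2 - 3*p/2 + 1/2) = (4*p + 7)/(2*(2*p - 1))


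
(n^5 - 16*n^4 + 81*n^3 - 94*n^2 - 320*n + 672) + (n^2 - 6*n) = n^5 - 16*n^4 + 81*n^3 - 93*n^2 - 326*n + 672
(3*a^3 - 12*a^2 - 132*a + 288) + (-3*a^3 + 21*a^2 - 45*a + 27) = 9*a^2 - 177*a + 315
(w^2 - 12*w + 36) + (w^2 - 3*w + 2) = 2*w^2 - 15*w + 38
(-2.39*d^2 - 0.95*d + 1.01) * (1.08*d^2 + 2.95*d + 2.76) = -2.5812*d^4 - 8.0765*d^3 - 8.3081*d^2 + 0.3575*d + 2.7876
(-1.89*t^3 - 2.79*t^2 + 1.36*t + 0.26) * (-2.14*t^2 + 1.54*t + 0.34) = 4.0446*t^5 + 3.06*t^4 - 7.8496*t^3 + 0.5894*t^2 + 0.8628*t + 0.0884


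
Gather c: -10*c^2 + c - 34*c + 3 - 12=-10*c^2 - 33*c - 9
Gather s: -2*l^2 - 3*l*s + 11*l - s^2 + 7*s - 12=-2*l^2 + 11*l - s^2 + s*(7 - 3*l) - 12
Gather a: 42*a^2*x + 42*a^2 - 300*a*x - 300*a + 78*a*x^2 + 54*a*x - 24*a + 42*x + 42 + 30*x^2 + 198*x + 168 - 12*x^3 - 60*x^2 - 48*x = a^2*(42*x + 42) + a*(78*x^2 - 246*x - 324) - 12*x^3 - 30*x^2 + 192*x + 210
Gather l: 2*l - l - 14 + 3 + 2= l - 9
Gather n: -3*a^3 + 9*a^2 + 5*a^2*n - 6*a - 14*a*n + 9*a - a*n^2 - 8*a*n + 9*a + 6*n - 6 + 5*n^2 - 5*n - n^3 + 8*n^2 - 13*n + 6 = -3*a^3 + 9*a^2 + 12*a - n^3 + n^2*(13 - a) + n*(5*a^2 - 22*a - 12)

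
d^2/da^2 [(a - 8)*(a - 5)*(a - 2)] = 6*a - 30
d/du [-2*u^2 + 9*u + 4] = 9 - 4*u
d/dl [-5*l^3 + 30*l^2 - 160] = 15*l*(4 - l)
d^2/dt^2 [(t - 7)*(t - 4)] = 2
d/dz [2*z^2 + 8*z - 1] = 4*z + 8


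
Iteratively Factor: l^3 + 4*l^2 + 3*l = (l + 3)*(l^2 + l) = l*(l + 3)*(l + 1)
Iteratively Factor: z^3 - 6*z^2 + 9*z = (z - 3)*(z^2 - 3*z) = z*(z - 3)*(z - 3)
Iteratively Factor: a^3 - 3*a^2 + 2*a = (a - 2)*(a^2 - a) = (a - 2)*(a - 1)*(a)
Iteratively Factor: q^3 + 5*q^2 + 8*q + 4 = (q + 2)*(q^2 + 3*q + 2) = (q + 2)^2*(q + 1)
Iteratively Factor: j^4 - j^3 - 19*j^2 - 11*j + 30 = (j + 2)*(j^3 - 3*j^2 - 13*j + 15) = (j - 5)*(j + 2)*(j^2 + 2*j - 3) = (j - 5)*(j - 1)*(j + 2)*(j + 3)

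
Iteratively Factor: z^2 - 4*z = (z)*(z - 4)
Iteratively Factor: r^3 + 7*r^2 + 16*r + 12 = (r + 3)*(r^2 + 4*r + 4) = (r + 2)*(r + 3)*(r + 2)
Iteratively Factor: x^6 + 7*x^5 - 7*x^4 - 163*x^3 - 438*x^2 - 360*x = (x - 5)*(x^5 + 12*x^4 + 53*x^3 + 102*x^2 + 72*x) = (x - 5)*(x + 3)*(x^4 + 9*x^3 + 26*x^2 + 24*x) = (x - 5)*(x + 2)*(x + 3)*(x^3 + 7*x^2 + 12*x) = (x - 5)*(x + 2)*(x + 3)*(x + 4)*(x^2 + 3*x) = (x - 5)*(x + 2)*(x + 3)^2*(x + 4)*(x)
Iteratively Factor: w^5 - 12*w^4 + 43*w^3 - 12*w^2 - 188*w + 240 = (w - 4)*(w^4 - 8*w^3 + 11*w^2 + 32*w - 60) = (w - 4)*(w - 3)*(w^3 - 5*w^2 - 4*w + 20) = (w - 5)*(w - 4)*(w - 3)*(w^2 - 4) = (w - 5)*(w - 4)*(w - 3)*(w + 2)*(w - 2)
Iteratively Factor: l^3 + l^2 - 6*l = (l)*(l^2 + l - 6) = l*(l + 3)*(l - 2)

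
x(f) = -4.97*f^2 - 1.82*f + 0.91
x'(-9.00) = 87.64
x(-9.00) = -385.28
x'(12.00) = -121.10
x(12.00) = -736.61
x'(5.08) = -52.32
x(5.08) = -136.59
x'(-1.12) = 9.31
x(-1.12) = -3.29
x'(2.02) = -21.90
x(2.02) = -23.05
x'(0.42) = -5.99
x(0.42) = -0.73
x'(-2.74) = 25.42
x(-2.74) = -31.42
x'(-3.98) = 37.74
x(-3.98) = -70.57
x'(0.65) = -8.28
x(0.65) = -2.37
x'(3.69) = -38.50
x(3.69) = -73.48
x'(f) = -9.94*f - 1.82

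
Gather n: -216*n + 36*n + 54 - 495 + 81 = -180*n - 360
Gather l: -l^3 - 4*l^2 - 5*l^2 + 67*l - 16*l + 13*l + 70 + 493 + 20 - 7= -l^3 - 9*l^2 + 64*l + 576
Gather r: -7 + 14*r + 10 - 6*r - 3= 8*r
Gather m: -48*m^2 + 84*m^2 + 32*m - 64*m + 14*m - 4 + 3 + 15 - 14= 36*m^2 - 18*m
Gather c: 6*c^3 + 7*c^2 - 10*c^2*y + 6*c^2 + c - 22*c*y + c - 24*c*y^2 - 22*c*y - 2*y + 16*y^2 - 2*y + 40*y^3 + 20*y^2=6*c^3 + c^2*(13 - 10*y) + c*(-24*y^2 - 44*y + 2) + 40*y^3 + 36*y^2 - 4*y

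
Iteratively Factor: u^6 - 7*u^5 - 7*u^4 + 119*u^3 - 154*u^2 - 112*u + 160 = (u - 1)*(u^5 - 6*u^4 - 13*u^3 + 106*u^2 - 48*u - 160) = (u - 1)*(u + 1)*(u^4 - 7*u^3 - 6*u^2 + 112*u - 160) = (u - 1)*(u + 1)*(u + 4)*(u^3 - 11*u^2 + 38*u - 40) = (u - 4)*(u - 1)*(u + 1)*(u + 4)*(u^2 - 7*u + 10) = (u - 4)*(u - 2)*(u - 1)*(u + 1)*(u + 4)*(u - 5)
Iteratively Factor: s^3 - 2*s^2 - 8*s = (s)*(s^2 - 2*s - 8) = s*(s + 2)*(s - 4)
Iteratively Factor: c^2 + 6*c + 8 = (c + 2)*(c + 4)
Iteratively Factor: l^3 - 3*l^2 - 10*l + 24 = (l + 3)*(l^2 - 6*l + 8) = (l - 2)*(l + 3)*(l - 4)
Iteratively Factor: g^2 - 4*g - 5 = (g - 5)*(g + 1)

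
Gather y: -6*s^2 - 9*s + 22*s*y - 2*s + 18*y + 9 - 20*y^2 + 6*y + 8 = -6*s^2 - 11*s - 20*y^2 + y*(22*s + 24) + 17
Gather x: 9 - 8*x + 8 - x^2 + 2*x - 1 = -x^2 - 6*x + 16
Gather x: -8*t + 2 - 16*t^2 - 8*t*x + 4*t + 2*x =-16*t^2 - 4*t + x*(2 - 8*t) + 2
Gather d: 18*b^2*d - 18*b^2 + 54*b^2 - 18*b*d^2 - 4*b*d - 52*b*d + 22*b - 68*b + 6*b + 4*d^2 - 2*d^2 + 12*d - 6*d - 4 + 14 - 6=36*b^2 - 40*b + d^2*(2 - 18*b) + d*(18*b^2 - 56*b + 6) + 4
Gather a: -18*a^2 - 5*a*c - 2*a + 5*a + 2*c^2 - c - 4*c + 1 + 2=-18*a^2 + a*(3 - 5*c) + 2*c^2 - 5*c + 3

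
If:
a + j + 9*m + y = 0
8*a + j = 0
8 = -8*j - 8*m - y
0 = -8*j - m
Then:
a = 8/121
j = -64/121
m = 512/121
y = -4552/121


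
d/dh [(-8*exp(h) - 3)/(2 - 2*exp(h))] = -11/(8*sinh(h/2)^2)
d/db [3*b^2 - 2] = 6*b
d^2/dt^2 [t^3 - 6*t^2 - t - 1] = 6*t - 12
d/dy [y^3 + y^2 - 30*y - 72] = 3*y^2 + 2*y - 30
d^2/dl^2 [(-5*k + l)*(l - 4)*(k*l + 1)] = -10*k^2 + 6*k*l - 8*k + 2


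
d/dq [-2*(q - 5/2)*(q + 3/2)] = 2 - 4*q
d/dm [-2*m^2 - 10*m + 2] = -4*m - 10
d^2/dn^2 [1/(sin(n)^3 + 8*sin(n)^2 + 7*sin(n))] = (-9*sin(n)^2 - 79*sin(n) - 179 + 139/sin(n) + 238/sin(n)^2 + 98/sin(n)^3)/((sin(n) + 1)^2*(sin(n) + 7)^3)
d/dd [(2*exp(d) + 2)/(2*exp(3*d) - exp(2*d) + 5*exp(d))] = 2*(-4*exp(3*d) - 5*exp(2*d) + 2*exp(d) - 5)*exp(-d)/(4*exp(4*d) - 4*exp(3*d) + 21*exp(2*d) - 10*exp(d) + 25)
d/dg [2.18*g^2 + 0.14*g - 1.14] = 4.36*g + 0.14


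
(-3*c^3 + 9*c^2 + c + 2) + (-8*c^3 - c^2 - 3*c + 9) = -11*c^3 + 8*c^2 - 2*c + 11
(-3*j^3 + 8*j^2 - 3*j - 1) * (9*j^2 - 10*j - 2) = -27*j^5 + 102*j^4 - 101*j^3 + 5*j^2 + 16*j + 2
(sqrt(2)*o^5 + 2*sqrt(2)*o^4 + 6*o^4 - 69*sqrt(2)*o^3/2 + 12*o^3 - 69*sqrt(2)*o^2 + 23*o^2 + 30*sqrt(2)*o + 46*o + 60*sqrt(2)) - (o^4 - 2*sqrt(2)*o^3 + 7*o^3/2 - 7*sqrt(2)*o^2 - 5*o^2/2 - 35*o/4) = sqrt(2)*o^5 + 2*sqrt(2)*o^4 + 5*o^4 - 65*sqrt(2)*o^3/2 + 17*o^3/2 - 62*sqrt(2)*o^2 + 51*o^2/2 + 30*sqrt(2)*o + 219*o/4 + 60*sqrt(2)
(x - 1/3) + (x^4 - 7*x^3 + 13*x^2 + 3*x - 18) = x^4 - 7*x^3 + 13*x^2 + 4*x - 55/3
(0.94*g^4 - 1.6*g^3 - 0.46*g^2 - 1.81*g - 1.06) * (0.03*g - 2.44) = 0.0282*g^5 - 2.3416*g^4 + 3.8902*g^3 + 1.0681*g^2 + 4.3846*g + 2.5864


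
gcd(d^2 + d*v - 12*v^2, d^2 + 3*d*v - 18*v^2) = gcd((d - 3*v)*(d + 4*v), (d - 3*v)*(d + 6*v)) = -d + 3*v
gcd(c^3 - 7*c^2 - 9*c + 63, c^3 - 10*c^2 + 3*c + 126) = c^2 - 4*c - 21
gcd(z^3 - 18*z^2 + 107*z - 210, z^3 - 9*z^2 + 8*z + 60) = z^2 - 11*z + 30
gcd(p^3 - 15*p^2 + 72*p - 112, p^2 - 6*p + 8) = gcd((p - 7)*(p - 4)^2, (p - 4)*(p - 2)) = p - 4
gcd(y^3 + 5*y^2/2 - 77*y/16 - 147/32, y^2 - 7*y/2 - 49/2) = y + 7/2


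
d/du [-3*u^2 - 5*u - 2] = -6*u - 5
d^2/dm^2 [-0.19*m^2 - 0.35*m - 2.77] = -0.380000000000000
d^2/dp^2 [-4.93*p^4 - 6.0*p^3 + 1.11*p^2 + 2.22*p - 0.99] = -59.16*p^2 - 36.0*p + 2.22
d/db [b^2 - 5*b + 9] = 2*b - 5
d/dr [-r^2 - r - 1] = -2*r - 1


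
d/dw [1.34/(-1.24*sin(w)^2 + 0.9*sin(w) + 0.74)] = (3.3232*sin(w) - 1.206)*cos(w)/(-1.24*sin(w)^2 + 0.9*sin(w) + 0.74)^2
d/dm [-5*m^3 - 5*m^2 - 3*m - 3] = -15*m^2 - 10*m - 3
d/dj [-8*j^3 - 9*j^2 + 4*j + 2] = -24*j^2 - 18*j + 4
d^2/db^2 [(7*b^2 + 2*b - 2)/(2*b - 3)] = 134/(8*b^3 - 36*b^2 + 54*b - 27)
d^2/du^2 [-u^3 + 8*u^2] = 16 - 6*u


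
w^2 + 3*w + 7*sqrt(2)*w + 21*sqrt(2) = (w + 3)*(w + 7*sqrt(2))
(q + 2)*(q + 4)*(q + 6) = q^3 + 12*q^2 + 44*q + 48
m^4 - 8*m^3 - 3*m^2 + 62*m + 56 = (m - 7)*(m - 4)*(m + 1)*(m + 2)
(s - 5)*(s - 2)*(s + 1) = s^3 - 6*s^2 + 3*s + 10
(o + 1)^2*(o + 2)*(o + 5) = o^4 + 9*o^3 + 25*o^2 + 27*o + 10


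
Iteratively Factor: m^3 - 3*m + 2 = (m - 1)*(m^2 + m - 2) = (m - 1)*(m + 2)*(m - 1)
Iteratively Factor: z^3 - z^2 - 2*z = (z)*(z^2 - z - 2) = z*(z + 1)*(z - 2)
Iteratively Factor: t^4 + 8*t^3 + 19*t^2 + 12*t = (t + 1)*(t^3 + 7*t^2 + 12*t) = t*(t + 1)*(t^2 + 7*t + 12) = t*(t + 1)*(t + 3)*(t + 4)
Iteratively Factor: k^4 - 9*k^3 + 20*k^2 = (k - 5)*(k^3 - 4*k^2) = k*(k - 5)*(k^2 - 4*k) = k*(k - 5)*(k - 4)*(k)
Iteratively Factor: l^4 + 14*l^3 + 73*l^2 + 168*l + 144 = (l + 4)*(l^3 + 10*l^2 + 33*l + 36) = (l + 3)*(l + 4)*(l^2 + 7*l + 12) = (l + 3)*(l + 4)^2*(l + 3)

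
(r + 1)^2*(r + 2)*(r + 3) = r^4 + 7*r^3 + 17*r^2 + 17*r + 6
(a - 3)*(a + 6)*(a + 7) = a^3 + 10*a^2 + 3*a - 126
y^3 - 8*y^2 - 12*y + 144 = (y - 6)^2*(y + 4)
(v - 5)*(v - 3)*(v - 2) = v^3 - 10*v^2 + 31*v - 30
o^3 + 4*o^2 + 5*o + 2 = (o + 1)^2*(o + 2)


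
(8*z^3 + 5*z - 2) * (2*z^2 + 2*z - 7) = 16*z^5 + 16*z^4 - 46*z^3 + 6*z^2 - 39*z + 14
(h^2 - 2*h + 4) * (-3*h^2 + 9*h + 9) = -3*h^4 + 15*h^3 - 21*h^2 + 18*h + 36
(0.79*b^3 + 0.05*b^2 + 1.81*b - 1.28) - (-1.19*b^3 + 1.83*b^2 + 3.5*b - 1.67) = 1.98*b^3 - 1.78*b^2 - 1.69*b + 0.39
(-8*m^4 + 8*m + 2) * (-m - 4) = 8*m^5 + 32*m^4 - 8*m^2 - 34*m - 8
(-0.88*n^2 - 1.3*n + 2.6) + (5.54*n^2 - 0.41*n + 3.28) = 4.66*n^2 - 1.71*n + 5.88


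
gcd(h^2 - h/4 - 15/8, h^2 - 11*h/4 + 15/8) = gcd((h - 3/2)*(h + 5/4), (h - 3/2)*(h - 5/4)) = h - 3/2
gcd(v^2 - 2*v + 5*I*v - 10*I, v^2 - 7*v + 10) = v - 2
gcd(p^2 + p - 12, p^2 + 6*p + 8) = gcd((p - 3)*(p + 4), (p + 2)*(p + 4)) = p + 4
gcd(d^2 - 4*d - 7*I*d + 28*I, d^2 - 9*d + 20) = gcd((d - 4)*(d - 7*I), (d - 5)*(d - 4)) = d - 4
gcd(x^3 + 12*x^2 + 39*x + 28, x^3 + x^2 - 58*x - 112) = x + 7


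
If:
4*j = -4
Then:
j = -1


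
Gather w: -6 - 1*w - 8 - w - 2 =-2*w - 16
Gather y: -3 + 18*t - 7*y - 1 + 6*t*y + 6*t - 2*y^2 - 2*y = 24*t - 2*y^2 + y*(6*t - 9) - 4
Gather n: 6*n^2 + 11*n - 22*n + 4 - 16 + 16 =6*n^2 - 11*n + 4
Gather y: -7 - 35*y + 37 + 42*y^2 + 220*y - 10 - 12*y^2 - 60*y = 30*y^2 + 125*y + 20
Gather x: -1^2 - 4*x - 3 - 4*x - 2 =-8*x - 6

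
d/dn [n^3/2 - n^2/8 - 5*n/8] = 3*n^2/2 - n/4 - 5/8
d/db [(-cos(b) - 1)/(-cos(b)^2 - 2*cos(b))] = (sin(b) + 2*sin(b)/cos(b)^2 + 2*tan(b))/(cos(b) + 2)^2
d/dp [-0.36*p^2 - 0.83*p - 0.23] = -0.72*p - 0.83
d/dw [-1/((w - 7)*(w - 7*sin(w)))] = (w + (1 - 7*cos(w))*(w - 7) - 7*sin(w))/((w - 7)^2*(w - 7*sin(w))^2)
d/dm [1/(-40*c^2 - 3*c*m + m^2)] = (3*c - 2*m)/(40*c^2 + 3*c*m - m^2)^2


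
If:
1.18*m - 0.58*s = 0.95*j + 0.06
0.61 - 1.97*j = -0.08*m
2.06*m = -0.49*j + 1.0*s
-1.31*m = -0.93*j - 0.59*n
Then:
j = 0.03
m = -6.81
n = -15.17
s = -14.01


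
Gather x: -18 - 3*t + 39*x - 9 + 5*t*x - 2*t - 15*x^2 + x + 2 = -5*t - 15*x^2 + x*(5*t + 40) - 25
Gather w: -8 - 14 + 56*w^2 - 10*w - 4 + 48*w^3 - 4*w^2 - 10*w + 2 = 48*w^3 + 52*w^2 - 20*w - 24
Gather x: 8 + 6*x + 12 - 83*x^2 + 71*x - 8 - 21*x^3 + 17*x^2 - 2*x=-21*x^3 - 66*x^2 + 75*x + 12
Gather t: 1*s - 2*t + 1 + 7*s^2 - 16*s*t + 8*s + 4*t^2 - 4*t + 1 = 7*s^2 + 9*s + 4*t^2 + t*(-16*s - 6) + 2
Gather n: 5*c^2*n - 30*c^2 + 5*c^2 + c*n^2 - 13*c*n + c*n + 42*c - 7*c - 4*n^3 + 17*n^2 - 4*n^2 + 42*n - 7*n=-25*c^2 + 35*c - 4*n^3 + n^2*(c + 13) + n*(5*c^2 - 12*c + 35)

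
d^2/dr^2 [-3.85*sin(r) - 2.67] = 3.85*sin(r)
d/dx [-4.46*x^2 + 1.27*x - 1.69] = 1.27 - 8.92*x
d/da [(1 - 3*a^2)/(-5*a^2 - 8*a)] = 2*(12*a^2 + 5*a + 4)/(a^2*(25*a^2 + 80*a + 64))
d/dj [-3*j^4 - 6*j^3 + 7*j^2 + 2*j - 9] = -12*j^3 - 18*j^2 + 14*j + 2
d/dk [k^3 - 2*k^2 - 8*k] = 3*k^2 - 4*k - 8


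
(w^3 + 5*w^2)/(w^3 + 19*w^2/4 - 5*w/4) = 4*w/(4*w - 1)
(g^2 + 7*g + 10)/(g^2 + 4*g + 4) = (g + 5)/(g + 2)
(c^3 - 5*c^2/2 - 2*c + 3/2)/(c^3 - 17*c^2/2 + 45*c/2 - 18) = (2*c^2 + c - 1)/(2*c^2 - 11*c + 12)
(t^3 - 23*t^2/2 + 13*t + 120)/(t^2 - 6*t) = t - 11/2 - 20/t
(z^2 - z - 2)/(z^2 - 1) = (z - 2)/(z - 1)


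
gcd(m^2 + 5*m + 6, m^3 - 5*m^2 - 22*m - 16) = m + 2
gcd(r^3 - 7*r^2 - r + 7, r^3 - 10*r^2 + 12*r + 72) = 1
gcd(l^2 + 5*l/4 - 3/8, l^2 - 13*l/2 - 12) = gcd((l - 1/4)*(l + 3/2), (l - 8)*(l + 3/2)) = l + 3/2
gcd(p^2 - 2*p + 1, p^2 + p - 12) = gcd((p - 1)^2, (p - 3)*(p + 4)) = 1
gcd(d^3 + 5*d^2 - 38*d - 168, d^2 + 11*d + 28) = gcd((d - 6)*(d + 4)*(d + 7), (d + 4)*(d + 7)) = d^2 + 11*d + 28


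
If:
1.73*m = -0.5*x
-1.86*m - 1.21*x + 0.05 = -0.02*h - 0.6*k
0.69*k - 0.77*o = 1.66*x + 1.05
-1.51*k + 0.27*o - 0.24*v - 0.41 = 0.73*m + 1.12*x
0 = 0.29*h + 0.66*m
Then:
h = 0.657763603747259*x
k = 1.09878745598299*x - 0.0833333333333333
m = -0.289017341040462*x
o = -1.17121643554771*x - 1.43831168831169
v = -12.0183951548861*x - 2.80212842712843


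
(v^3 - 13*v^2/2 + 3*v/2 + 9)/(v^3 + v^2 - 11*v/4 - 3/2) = 2*(v^2 - 5*v - 6)/(2*v^2 + 5*v + 2)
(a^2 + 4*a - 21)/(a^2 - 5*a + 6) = (a + 7)/(a - 2)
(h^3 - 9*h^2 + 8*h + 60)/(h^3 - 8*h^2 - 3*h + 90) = (h + 2)/(h + 3)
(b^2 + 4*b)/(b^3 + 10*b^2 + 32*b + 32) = b/(b^2 + 6*b + 8)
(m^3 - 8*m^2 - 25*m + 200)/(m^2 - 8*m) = m - 25/m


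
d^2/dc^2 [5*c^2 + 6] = 10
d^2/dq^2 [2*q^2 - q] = 4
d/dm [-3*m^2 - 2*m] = -6*m - 2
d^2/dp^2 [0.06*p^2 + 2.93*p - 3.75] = 0.120000000000000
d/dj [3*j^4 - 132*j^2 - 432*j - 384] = 12*j^3 - 264*j - 432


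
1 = 1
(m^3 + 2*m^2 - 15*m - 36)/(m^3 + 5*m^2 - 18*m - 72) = (m + 3)/(m + 6)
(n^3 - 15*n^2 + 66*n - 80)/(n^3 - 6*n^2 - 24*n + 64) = (n - 5)/(n + 4)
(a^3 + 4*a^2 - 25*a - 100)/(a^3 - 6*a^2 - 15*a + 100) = (a + 5)/(a - 5)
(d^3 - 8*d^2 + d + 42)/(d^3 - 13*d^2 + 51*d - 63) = (d + 2)/(d - 3)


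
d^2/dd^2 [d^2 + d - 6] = 2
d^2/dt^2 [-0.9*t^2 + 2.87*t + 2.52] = -1.80000000000000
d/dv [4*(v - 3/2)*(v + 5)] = 8*v + 14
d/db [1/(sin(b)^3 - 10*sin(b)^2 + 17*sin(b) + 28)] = (-3*sin(b)^2 + 20*sin(b) - 17)*cos(b)/(sin(b)^3 - 10*sin(b)^2 + 17*sin(b) + 28)^2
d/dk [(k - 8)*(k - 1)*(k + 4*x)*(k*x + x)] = 2*x*(2*k^3 + 6*k^2*x - 12*k^2 - 32*k*x - k - 2*x + 4)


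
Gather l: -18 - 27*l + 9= -27*l - 9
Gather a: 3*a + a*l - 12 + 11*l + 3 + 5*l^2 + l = a*(l + 3) + 5*l^2 + 12*l - 9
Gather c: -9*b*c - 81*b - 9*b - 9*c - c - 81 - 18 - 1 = -90*b + c*(-9*b - 10) - 100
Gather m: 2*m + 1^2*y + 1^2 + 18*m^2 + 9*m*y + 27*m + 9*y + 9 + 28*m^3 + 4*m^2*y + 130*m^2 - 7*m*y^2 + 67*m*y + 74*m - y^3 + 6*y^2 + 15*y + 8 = 28*m^3 + m^2*(4*y + 148) + m*(-7*y^2 + 76*y + 103) - y^3 + 6*y^2 + 25*y + 18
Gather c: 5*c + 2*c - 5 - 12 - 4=7*c - 21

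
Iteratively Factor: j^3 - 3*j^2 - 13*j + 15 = (j + 3)*(j^2 - 6*j + 5) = (j - 1)*(j + 3)*(j - 5)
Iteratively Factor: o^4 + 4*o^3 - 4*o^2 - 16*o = (o + 2)*(o^3 + 2*o^2 - 8*o) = (o + 2)*(o + 4)*(o^2 - 2*o) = (o - 2)*(o + 2)*(o + 4)*(o)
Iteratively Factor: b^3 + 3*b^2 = (b)*(b^2 + 3*b) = b^2*(b + 3)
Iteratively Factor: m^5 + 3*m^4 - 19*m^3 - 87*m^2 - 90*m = (m + 3)*(m^4 - 19*m^2 - 30*m) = m*(m + 3)*(m^3 - 19*m - 30) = m*(m + 3)^2*(m^2 - 3*m - 10) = m*(m - 5)*(m + 3)^2*(m + 2)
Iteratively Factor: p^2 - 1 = (p + 1)*(p - 1)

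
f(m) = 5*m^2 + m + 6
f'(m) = 10*m + 1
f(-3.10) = 50.95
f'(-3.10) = -30.00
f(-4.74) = 113.60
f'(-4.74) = -46.40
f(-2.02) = 24.38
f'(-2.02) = -19.20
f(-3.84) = 75.89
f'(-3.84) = -37.40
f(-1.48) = 15.47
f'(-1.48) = -13.80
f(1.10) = 13.15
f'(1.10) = 12.00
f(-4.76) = 114.53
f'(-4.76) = -46.60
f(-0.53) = 6.87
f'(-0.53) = -4.30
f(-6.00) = 180.00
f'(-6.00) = -59.00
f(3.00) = 54.00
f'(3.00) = 31.00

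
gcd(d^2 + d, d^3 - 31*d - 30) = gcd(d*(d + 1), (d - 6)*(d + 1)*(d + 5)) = d + 1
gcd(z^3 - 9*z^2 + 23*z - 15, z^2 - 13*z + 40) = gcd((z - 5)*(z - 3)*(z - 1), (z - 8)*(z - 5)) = z - 5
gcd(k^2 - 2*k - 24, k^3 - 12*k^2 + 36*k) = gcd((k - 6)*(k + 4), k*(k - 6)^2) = k - 6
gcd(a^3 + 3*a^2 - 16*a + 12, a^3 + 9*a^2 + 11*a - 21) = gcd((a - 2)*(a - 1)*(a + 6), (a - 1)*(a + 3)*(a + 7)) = a - 1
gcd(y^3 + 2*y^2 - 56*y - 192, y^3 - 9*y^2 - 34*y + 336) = y^2 - 2*y - 48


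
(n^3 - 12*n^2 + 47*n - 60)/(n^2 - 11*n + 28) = (n^2 - 8*n + 15)/(n - 7)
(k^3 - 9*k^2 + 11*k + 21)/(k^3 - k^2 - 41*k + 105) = (k^2 - 6*k - 7)/(k^2 + 2*k - 35)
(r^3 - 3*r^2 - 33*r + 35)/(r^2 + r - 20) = (r^2 - 8*r + 7)/(r - 4)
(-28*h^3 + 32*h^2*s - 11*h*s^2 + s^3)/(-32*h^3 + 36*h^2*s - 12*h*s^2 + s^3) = (-7*h + s)/(-8*h + s)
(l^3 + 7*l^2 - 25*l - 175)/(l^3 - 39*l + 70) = (l + 5)/(l - 2)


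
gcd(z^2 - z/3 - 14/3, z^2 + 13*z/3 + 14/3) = z + 2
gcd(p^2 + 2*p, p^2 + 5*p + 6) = p + 2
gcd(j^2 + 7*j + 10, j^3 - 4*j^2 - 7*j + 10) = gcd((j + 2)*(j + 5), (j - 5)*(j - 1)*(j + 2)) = j + 2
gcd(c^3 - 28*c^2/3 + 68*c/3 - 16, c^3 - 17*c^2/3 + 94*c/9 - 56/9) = c^2 - 10*c/3 + 8/3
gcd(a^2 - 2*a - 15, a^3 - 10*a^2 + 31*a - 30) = a - 5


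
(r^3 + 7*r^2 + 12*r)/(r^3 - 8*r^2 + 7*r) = (r^2 + 7*r + 12)/(r^2 - 8*r + 7)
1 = 1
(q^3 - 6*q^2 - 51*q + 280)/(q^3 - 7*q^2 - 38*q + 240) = (q + 7)/(q + 6)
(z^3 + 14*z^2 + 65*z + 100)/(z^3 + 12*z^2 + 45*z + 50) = (z + 4)/(z + 2)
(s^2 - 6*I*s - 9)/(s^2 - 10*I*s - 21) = (s - 3*I)/(s - 7*I)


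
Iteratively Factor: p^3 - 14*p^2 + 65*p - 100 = (p - 5)*(p^2 - 9*p + 20) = (p - 5)^2*(p - 4)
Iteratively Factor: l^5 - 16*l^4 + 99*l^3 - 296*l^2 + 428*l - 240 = (l - 3)*(l^4 - 13*l^3 + 60*l^2 - 116*l + 80) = (l - 4)*(l - 3)*(l^3 - 9*l^2 + 24*l - 20) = (l - 4)*(l - 3)*(l - 2)*(l^2 - 7*l + 10) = (l - 5)*(l - 4)*(l - 3)*(l - 2)*(l - 2)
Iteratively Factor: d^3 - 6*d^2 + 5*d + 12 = (d + 1)*(d^2 - 7*d + 12) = (d - 4)*(d + 1)*(d - 3)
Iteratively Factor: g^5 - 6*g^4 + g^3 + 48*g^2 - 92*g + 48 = (g - 2)*(g^4 - 4*g^3 - 7*g^2 + 34*g - 24) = (g - 2)*(g - 1)*(g^3 - 3*g^2 - 10*g + 24) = (g - 2)^2*(g - 1)*(g^2 - g - 12) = (g - 4)*(g - 2)^2*(g - 1)*(g + 3)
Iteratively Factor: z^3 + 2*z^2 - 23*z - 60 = (z + 4)*(z^2 - 2*z - 15) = (z - 5)*(z + 4)*(z + 3)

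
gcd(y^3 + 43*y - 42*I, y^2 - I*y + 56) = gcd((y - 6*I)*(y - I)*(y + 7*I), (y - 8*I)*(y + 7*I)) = y + 7*I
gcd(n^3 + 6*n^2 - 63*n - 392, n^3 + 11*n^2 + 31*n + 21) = n + 7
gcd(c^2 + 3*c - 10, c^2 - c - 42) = 1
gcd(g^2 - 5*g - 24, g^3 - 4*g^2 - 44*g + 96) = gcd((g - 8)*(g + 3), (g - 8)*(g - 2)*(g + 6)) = g - 8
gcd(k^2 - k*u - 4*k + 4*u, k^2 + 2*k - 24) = k - 4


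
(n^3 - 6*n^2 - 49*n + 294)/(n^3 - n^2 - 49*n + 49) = (n - 6)/(n - 1)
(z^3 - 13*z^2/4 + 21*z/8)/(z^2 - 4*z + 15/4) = z*(4*z - 7)/(2*(2*z - 5))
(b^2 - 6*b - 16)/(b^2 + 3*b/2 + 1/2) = 2*(b^2 - 6*b - 16)/(2*b^2 + 3*b + 1)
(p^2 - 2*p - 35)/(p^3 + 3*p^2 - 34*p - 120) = (p - 7)/(p^2 - 2*p - 24)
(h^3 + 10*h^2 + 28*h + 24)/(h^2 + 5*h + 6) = (h^2 + 8*h + 12)/(h + 3)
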